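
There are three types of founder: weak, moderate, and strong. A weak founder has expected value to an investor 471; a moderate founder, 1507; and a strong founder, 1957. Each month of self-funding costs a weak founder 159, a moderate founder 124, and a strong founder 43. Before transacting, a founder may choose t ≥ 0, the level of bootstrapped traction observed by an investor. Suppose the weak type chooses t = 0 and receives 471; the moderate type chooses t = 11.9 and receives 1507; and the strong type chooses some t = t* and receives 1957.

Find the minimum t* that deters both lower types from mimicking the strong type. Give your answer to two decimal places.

Moderate type (on-path payoff 1507 − 124×11.9 = 31.4) won't mimic when 31.4 ≥ 1957 − 124·t*, i.e. t* ≥ 15.53.
Weak type (on-path payoff 471) won't mimic when 471 ≥ 1957 − 159·t*, i.e. t* ≥ 9.35.
Both must hold, so t* = max(9.35, 15.53) = 15.53. The moderate type's constraint binds.

15.53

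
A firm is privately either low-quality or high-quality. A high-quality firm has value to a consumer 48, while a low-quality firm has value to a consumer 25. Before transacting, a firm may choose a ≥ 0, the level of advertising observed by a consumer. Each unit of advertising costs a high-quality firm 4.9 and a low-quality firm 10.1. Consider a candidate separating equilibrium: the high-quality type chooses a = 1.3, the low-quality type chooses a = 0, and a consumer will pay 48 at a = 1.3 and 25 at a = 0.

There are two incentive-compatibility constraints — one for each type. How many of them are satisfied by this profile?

High-quality type: signal → 48 − 4.9 × 1.3 = 41.63; deviate to 0 → 25. IC holds (41.63 ≥ 25).
Low-quality type: stay at 0 → 25; mimic → 48 − 10.1 × 1.3 = 34.87. IC fails (25 < 34.87).
1 of 2 constraints hold, so this profile is not an equilibrium.

1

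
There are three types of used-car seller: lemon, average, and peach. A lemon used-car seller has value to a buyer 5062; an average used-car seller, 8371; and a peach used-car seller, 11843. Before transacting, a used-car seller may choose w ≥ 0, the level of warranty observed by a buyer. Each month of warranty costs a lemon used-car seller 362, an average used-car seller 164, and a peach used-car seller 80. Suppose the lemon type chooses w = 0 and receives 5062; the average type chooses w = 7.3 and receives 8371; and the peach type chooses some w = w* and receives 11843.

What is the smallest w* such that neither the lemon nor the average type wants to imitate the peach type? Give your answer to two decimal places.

Average type (on-path payoff 8371 − 164×7.3 = 7173.8) won't mimic when 7173.8 ≥ 11843 − 164·w*, i.e. w* ≥ 28.47.
Lemon type (on-path payoff 5062) won't mimic when 5062 ≥ 11843 − 362·w*, i.e. w* ≥ 18.73.
Both must hold, so w* = max(18.73, 28.47) = 28.47. The average type's constraint binds.

28.47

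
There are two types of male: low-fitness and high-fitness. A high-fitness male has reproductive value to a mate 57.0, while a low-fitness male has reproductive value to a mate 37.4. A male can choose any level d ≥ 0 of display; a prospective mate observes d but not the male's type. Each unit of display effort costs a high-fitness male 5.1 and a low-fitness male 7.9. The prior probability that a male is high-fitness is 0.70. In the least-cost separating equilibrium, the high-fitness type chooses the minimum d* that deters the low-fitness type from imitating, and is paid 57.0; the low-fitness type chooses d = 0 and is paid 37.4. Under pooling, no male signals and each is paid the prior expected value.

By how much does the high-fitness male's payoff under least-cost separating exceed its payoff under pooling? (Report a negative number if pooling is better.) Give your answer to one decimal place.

Least-cost separating signal: d* solves 37.4 = 57.0 − 7.9·d*, so d* = (57.0 − 37.4)/7.9 ≈ 2.4810.
High-fitness type's separating payoff: 57.0 − 5.1 × d* = 57.0 − 5.1 × (57.0 − 37.4)/7.9 = 57.0 − 99.96/7.9 ≈ 44.347.
Pooling payoff: 0.70 × 57.0 + 0.30 × 37.4 = 51.12.
Difference: 44.347 − 51.12 = -6.773, i.e. -6.8 to one decimal place.
The high-fitness type would prefer the pooling outcome.

-6.8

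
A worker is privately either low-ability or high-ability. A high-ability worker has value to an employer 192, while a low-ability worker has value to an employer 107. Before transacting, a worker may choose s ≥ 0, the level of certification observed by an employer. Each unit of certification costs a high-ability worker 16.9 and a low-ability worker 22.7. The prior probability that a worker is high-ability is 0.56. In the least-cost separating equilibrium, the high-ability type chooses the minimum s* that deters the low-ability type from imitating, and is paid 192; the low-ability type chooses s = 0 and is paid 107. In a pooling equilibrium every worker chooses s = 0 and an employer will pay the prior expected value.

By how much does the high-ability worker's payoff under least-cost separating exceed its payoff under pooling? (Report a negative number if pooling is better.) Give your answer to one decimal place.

-25.9

Least-cost separating signal: s* solves 107 = 192 − 22.7·s*, so s* = (192 − 107)/22.7 ≈ 3.7445.
High-ability type's separating payoff: 192 − 16.9 × s* = 192 − 16.9 × (192 − 107)/22.7 = 192 − 1436.5/22.7 ≈ 128.718.
Pooling payoff: 0.56 × 192 + 0.44 × 107 = 154.6.
Difference: 128.718 − 154.6 = -25.882, i.e. -25.9 to one decimal place.
The high-ability type would prefer the pooling outcome.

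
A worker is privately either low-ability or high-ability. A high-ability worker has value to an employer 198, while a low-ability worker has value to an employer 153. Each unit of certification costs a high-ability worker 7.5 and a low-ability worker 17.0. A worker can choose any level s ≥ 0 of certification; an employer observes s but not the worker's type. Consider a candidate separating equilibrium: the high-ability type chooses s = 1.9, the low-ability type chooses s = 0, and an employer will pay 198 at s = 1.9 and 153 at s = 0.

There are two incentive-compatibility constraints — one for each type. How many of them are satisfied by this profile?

1

High-ability type: signal → 198 − 7.5 × 1.9 = 183.75; deviate to 0 → 153. IC holds (183.75 ≥ 153).
Low-ability type: stay at 0 → 153; mimic → 198 − 17.0 × 1.9 = 165.7. IC fails (153 < 165.7).
1 of 2 constraints hold, so this profile is not an equilibrium.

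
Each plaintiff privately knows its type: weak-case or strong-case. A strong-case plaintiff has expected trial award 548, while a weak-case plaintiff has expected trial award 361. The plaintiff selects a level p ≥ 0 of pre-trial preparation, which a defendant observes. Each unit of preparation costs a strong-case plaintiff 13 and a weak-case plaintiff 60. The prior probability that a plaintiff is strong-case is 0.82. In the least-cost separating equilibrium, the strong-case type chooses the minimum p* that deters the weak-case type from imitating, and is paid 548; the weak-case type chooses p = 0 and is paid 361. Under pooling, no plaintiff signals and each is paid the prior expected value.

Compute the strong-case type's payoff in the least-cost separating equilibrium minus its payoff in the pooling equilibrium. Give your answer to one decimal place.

-6.9

Least-cost separating signal: p* solves 361 = 548 − 60·p*, so p* = (548 − 361)/60 ≈ 3.1167.
Strong-case type's separating payoff: 548 − 13 × p* = 548 − 13 × (548 − 361)/60 = 548 − 2431/60 ≈ 507.483.
Pooling payoff: 0.82 × 548 + 0.18 × 361 = 514.34.
Difference: 507.483 − 514.34 = -6.857, i.e. -6.9 to one decimal place.
The strong-case type would prefer the pooling outcome.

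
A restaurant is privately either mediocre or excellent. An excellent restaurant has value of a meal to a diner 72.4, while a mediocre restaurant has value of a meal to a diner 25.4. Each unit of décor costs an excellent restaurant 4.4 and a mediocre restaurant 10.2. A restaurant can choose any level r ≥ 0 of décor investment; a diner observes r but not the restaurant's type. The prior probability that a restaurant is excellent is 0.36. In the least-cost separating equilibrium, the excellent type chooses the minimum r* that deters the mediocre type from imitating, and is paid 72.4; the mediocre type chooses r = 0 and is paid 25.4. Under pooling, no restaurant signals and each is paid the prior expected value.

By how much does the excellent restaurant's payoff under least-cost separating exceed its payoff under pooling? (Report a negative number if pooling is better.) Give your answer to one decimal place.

9.8

Least-cost separating signal: r* solves 25.4 = 72.4 − 10.2·r*, so r* = (72.4 − 25.4)/10.2 ≈ 4.6078.
Excellent type's separating payoff: 72.4 − 4.4 × r* = 72.4 − 4.4 × (72.4 − 25.4)/10.2 = 72.4 − 206.8/10.2 ≈ 52.125.
Pooling payoff: 0.36 × 72.4 + 0.64 × 25.4 = 42.32.
Difference: 52.125 − 42.32 = 9.805, i.e. 9.8 to one decimal place.
The excellent type prefers to separate.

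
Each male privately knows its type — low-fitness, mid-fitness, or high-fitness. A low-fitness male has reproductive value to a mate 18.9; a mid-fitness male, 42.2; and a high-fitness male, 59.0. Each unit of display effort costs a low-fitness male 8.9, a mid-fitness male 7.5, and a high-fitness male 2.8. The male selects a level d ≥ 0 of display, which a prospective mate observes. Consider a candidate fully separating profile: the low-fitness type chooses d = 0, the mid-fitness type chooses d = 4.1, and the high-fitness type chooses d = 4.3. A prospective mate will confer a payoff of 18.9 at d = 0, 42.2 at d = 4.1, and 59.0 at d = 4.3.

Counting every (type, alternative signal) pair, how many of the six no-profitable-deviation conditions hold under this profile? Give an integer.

Low-fitness (own payoff 18.9): to d=4.1 gives 42.2 − 8.9×4.1 = 5.71 → no gain ✓; to d=4.3 gives 59.0 − 8.9×4.3 = 20.73 → profitable ✗.
High-fitness (own payoff 59.0 − 2.8×4.3 = 46.96): to d=0 gives 18.9 → no gain ✓; to d=4.1 gives 42.2 − 2.8×4.1 = 30.72 → no gain ✓.
Mid-fitness (own payoff 42.2 − 7.5×4.1 = 11.45): to d=0 gives 18.9 → profitable ✗; to d=4.3 gives 59.0 − 7.5×4.3 = 26.75 → profitable ✗.
3 of the 6 constraints hold; not an equilibrium.

3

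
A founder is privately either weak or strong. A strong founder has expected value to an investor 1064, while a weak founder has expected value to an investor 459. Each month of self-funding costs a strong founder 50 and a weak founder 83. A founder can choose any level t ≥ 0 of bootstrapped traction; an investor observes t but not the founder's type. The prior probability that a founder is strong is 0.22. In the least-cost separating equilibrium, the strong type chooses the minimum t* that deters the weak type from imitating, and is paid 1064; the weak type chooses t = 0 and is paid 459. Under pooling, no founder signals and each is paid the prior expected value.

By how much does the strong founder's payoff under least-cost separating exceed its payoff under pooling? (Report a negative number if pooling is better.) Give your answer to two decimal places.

Least-cost separating signal: t* solves 459 = 1064 − 83·t*, so t* = (1064 − 459)/83 ≈ 7.2892.
Strong type's separating payoff: 1064 − 50 × t* = 1064 − 50 × (1064 − 459)/83 = 1064 − 30250/83 ≈ 699.5422.
Pooling payoff: 0.22 × 1064 + 0.78 × 459 = 592.1.
Difference: 699.5422 − 592.1 = 107.4422, i.e. 107.44 to two decimal places.
The strong type prefers to separate.

107.44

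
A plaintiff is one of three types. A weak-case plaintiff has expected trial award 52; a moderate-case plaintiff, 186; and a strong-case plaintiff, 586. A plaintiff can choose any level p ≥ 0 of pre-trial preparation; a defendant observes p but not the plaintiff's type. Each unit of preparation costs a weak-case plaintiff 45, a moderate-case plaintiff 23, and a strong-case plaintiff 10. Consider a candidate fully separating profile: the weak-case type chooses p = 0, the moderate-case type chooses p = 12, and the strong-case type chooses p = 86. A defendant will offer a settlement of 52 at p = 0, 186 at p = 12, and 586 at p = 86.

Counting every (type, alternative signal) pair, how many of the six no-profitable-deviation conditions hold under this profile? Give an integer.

3

Weak-case (own payoff 52): to p=12 gives 186 − 45×12 = -354 → no gain ✓; to p=86 gives 586 − 45×86 = -3284 → no gain ✓.
Moderate-case (own payoff 186 − 23×12 = -90): to p=0 gives 52 → profitable ✗; to p=86 gives 586 − 23×86 = -1392 → no gain ✓.
Strong-case (own payoff 586 − 10×86 = -274): to p=0 gives 52 → profitable ✗; to p=12 gives 186 − 10×12 = 66 → profitable ✗.
3 of the 6 constraints hold; not an equilibrium.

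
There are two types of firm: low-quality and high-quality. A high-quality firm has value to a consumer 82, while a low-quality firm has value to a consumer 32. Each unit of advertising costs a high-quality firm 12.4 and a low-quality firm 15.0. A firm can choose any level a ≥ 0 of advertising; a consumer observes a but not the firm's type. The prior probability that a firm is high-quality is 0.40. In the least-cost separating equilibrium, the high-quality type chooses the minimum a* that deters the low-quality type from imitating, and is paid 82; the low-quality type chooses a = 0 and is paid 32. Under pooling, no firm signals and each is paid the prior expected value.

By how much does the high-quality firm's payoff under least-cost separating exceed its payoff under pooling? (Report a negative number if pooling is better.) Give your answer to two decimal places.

Least-cost separating signal: a* solves 32 = 82 − 15.0·a*, so a* = (82 − 32)/15.0 ≈ 3.3333.
High-quality type's separating payoff: 82 − 12.4 × a* = 82 − 12.4 × (82 − 32)/15.0 = 82 − 620/15.0 ≈ 40.6667.
Pooling payoff: 0.40 × 82 + 0.60 × 32 = 52.
Difference: 40.6667 − 52 = -11.3333, i.e. -11.33 to two decimal places.
The high-quality type would prefer the pooling outcome.

-11.33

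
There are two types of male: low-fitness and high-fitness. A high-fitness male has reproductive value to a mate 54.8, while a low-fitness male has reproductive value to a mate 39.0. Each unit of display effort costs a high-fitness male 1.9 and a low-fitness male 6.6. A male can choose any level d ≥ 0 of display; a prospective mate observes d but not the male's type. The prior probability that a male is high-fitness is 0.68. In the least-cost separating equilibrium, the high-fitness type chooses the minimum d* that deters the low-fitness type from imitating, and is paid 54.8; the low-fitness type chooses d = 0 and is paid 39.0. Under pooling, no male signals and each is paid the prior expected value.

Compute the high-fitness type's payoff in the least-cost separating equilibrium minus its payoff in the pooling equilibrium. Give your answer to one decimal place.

0.5

Least-cost separating signal: d* solves 39.0 = 54.8 − 6.6·d*, so d* = (54.8 − 39.0)/6.6 ≈ 2.3939.
High-fitness type's separating payoff: 54.8 − 1.9 × d* = 54.8 − 1.9 × (54.8 − 39.0)/6.6 = 54.8 − 30.02/6.6 ≈ 50.252.
Pooling payoff: 0.68 × 54.8 + 0.32 × 39.0 = 49.744.
Difference: 50.252 − 49.744 = 0.508, i.e. 0.5 to one decimal place.
The high-fitness type prefers to separate.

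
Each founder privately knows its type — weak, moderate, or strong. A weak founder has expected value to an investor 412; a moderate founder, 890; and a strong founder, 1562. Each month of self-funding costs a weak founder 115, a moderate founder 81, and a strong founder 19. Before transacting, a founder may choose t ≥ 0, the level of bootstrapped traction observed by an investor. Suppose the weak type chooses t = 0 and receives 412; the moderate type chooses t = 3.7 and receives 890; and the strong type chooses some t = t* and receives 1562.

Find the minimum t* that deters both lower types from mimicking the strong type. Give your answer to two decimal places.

12.00

Moderate type (on-path payoff 890 − 81×3.7 = 590.3) won't mimic when 590.3 ≥ 1562 − 81·t*, i.e. t* ≥ 12.00.
Weak type (on-path payoff 412) won't mimic when 412 ≥ 1562 − 115·t*, i.e. t* ≥ 10.00.
Both must hold, so t* = max(10.00, 12.00) = 12.00. The moderate type's constraint binds.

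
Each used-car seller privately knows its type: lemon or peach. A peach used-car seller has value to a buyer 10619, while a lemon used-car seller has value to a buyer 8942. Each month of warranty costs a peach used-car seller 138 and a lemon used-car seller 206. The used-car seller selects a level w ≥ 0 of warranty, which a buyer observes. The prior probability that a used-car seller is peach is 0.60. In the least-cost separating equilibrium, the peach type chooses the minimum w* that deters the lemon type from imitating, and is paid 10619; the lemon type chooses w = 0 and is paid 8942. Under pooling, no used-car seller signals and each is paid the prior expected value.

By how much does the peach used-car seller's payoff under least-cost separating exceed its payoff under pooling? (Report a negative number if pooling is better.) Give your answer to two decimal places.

-452.63

Least-cost separating signal: w* solves 8942 = 10619 − 206·w*, so w* = (10619 − 8942)/206 ≈ 8.1408.
Peach type's separating payoff: 10619 − 138 × w* = 10619 − 138 × (10619 − 8942)/206 = 10619 − 231426/206 ≈ 9495.5728.
Pooling payoff: 0.60 × 10619 + 0.40 × 8942 = 9948.2.
Difference: 9495.5728 − 9948.2 = -452.6272, i.e. -452.63 to two decimal places.
The peach type would prefer the pooling outcome.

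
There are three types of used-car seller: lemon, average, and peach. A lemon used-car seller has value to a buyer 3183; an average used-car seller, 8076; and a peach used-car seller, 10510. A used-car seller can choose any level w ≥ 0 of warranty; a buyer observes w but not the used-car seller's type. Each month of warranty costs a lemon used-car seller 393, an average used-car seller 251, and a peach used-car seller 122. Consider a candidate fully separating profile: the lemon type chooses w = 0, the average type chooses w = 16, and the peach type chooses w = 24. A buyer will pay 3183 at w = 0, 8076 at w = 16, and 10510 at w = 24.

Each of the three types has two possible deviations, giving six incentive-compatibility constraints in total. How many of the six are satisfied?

5

Peach (own payoff 10510 − 122×24 = 7582): to w=0 gives 3183 → no gain ✓; to w=16 gives 8076 − 122×16 = 6124 → no gain ✓.
Lemon (own payoff 3183): to w=16 gives 8076 − 393×16 = 1788 → no gain ✓; to w=24 gives 10510 − 393×24 = 1078 → no gain ✓.
Average (own payoff 8076 − 251×16 = 4060): to w=0 gives 3183 → no gain ✓; to w=24 gives 10510 − 251×24 = 4486 → profitable ✗.
5 of the 6 constraints hold; not an equilibrium.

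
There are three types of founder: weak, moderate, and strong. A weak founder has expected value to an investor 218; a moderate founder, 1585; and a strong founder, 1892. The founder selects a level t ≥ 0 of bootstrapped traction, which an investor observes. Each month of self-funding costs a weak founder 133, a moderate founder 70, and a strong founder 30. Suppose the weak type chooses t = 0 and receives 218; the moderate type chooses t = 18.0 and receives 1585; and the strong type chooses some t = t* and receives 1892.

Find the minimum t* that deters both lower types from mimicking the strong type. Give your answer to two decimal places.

Moderate type (on-path payoff 1585 − 70×18.0 = 325) won't mimic when 325 ≥ 1892 − 70·t*, i.e. t* ≥ 22.39.
Weak type (on-path payoff 218) won't mimic when 218 ≥ 1892 − 133·t*, i.e. t* ≥ 12.59.
Both must hold, so t* = max(12.59, 22.39) = 22.39. The moderate type's constraint binds.

22.39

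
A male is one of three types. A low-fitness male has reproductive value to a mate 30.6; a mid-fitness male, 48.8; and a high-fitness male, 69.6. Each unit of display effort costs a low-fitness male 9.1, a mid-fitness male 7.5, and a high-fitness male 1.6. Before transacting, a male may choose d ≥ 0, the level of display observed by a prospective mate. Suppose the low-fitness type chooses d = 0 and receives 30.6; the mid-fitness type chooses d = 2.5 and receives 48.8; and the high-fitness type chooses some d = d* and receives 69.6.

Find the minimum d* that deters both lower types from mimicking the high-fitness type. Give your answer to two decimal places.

Mid-fitness type (on-path payoff 48.8 − 7.5×2.5 = 30.05) won't mimic when 30.05 ≥ 69.6 − 7.5·d*, i.e. d* ≥ 5.27.
Low-fitness type (on-path payoff 30.6) won't mimic when 30.6 ≥ 69.6 − 9.1·d*, i.e. d* ≥ 4.29.
Both must hold, so d* = max(4.29, 5.27) = 5.27. The mid-fitness type's constraint binds.

5.27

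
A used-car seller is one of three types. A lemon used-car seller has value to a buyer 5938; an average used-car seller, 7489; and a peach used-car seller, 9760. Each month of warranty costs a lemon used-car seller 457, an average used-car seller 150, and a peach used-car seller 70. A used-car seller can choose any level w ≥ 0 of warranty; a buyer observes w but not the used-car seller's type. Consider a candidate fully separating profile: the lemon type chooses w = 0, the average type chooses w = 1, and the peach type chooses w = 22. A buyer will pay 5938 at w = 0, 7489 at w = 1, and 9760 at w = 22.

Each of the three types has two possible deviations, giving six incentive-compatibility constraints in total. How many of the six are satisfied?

Lemon (own payoff 5938): to w=1 gives 7489 − 457×1 = 7032 → profitable ✗; to w=22 gives 9760 − 457×22 = -294 → no gain ✓.
Peach (own payoff 9760 − 70×22 = 8220): to w=0 gives 5938 → no gain ✓; to w=1 gives 7489 − 70×1 = 7419 → no gain ✓.
Average (own payoff 7489 − 150×1 = 7339): to w=0 gives 5938 → no gain ✓; to w=22 gives 9760 − 150×22 = 6460 → no gain ✓.
5 of the 6 constraints hold; not an equilibrium.

5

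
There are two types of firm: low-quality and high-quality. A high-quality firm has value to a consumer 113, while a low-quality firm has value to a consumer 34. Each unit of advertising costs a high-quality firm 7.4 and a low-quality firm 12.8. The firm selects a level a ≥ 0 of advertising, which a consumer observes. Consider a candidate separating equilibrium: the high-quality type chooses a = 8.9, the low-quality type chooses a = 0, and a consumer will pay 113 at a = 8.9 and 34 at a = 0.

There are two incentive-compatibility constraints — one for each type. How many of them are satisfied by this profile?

2

Low-quality type: stay at 0 → 34; mimic → 113 − 12.8 × 8.9 = -0.92. IC holds (34 ≥ -0.92).
High-quality type: signal → 113 − 7.4 × 8.9 = 47.14; deviate to 0 → 34. IC holds (47.14 ≥ 34).
2 of 2 constraints hold, so this is a separating equilibrium.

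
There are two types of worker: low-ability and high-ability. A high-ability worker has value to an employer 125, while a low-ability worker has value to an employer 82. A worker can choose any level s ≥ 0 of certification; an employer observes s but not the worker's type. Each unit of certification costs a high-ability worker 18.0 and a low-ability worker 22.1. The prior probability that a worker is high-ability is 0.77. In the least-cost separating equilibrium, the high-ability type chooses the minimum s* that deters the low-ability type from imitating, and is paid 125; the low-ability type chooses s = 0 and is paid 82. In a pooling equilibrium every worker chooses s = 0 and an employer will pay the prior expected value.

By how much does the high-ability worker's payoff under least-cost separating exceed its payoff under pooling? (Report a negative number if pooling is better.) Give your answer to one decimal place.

-25.1

Least-cost separating signal: s* solves 82 = 125 − 22.1·s*, so s* = (125 − 82)/22.1 ≈ 1.9457.
High-ability type's separating payoff: 125 − 18.0 × s* = 125 − 18.0 × (125 − 82)/22.1 = 125 − 774/22.1 ≈ 89.977.
Pooling payoff: 0.77 × 125 + 0.23 × 82 = 115.11.
Difference: 89.977 − 115.11 = -25.133, i.e. -25.1 to one decimal place.
The high-ability type would prefer the pooling outcome.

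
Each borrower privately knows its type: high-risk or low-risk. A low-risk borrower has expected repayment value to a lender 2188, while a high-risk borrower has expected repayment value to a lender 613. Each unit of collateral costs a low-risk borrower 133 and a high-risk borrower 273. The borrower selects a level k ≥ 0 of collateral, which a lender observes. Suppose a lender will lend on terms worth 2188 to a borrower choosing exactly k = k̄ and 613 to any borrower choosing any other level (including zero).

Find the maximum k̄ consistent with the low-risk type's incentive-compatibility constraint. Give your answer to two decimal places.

11.84

Choosing k̄ yields the low-risk type 2188 − 133·k̄; choosing zero yields 613.
The low-risk type is indifferent at 2188 − 133·k̄ = 613, i.e. k̄ = (2188 − 613) / 133 ≈ 11.84.
For any k̄ above 11.84 the low-risk type would rather pool at zero, so separation collapses.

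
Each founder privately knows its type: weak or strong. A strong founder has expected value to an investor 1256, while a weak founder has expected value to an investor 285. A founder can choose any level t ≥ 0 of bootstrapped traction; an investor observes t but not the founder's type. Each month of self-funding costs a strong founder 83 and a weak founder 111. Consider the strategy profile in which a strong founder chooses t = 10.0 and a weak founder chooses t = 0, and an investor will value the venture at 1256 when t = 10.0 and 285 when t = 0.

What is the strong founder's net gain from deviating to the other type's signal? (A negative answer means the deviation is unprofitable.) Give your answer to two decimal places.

-141.00

Playing t = 10.0 the strong founder receives 1256 − 83 × 10.0 = 426.
Deviating to t = 0 yields 285 instead.
Gain from deviating: 285 − 426 = -141.00.
The gain is negative, so the strong type's incentive-compatibility constraint is satisfied.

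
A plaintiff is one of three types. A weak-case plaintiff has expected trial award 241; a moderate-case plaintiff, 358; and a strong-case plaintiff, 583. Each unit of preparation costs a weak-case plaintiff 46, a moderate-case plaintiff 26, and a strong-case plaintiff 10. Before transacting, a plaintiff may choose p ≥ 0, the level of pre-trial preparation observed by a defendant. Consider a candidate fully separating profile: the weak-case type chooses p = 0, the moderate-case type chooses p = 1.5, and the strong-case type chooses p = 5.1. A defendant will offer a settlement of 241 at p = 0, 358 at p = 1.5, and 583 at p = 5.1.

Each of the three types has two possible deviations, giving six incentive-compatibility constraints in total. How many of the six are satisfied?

Strong-case (own payoff 583 − 10×5.1 = 532): to p=0 gives 241 → no gain ✓; to p=1.5 gives 358 − 10×1.5 = 343 → no gain ✓.
Moderate-case (own payoff 358 − 26×1.5 = 319): to p=0 gives 241 → no gain ✓; to p=5.1 gives 583 − 26×5.1 = 450.4 → profitable ✗.
Weak-case (own payoff 241): to p=1.5 gives 358 − 46×1.5 = 289 → profitable ✗; to p=5.1 gives 583 − 46×5.1 = 348.4 → profitable ✗.
3 of the 6 constraints hold; not an equilibrium.

3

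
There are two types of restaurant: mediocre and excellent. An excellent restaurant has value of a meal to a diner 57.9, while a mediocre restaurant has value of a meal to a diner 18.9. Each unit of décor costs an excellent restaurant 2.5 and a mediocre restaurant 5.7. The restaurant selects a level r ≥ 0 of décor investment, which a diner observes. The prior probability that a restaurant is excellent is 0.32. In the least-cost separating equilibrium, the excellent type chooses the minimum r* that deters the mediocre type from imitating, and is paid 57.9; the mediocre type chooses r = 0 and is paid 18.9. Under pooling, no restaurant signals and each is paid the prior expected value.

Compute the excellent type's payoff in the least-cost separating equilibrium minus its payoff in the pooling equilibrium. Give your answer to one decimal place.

Least-cost separating signal: r* solves 18.9 = 57.9 − 5.7·r*, so r* = (57.9 − 18.9)/5.7 ≈ 6.8421.
Excellent type's separating payoff: 57.9 − 2.5 × r* = 57.9 − 2.5 × (57.9 − 18.9)/5.7 = 57.9 − 97.5/5.7 ≈ 40.795.
Pooling payoff: 0.32 × 57.9 + 0.68 × 18.9 = 31.38.
Difference: 40.795 − 31.38 = 9.415, i.e. 9.4 to one decimal place.
The excellent type prefers to separate.

9.4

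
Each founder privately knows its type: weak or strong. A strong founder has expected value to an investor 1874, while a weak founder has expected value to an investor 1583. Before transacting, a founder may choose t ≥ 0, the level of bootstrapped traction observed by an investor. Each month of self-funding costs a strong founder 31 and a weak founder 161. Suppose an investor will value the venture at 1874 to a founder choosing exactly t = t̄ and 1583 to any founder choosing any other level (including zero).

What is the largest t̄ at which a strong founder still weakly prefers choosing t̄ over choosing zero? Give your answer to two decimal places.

Choosing t̄ yields the strong type 1874 − 31·t̄; choosing zero yields 1583.
The strong type is indifferent at 1874 − 31·t̄ = 1583, i.e. t̄ = (1874 − 1583) / 31 ≈ 9.39.
For any t̄ above 9.39 the strong type would rather pool at zero, so separation collapses.

9.39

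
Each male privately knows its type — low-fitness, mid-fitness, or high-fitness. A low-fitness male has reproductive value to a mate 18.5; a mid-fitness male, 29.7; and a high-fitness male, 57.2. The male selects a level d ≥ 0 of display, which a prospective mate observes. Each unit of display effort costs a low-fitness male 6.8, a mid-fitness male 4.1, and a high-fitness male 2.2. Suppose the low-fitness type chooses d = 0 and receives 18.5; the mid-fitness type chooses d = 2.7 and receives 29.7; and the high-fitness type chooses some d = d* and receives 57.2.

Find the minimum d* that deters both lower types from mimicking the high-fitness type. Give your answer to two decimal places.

Mid-fitness type (on-path payoff 29.7 − 4.1×2.7 = 18.63) won't mimic when 18.63 ≥ 57.2 − 4.1·d*, i.e. d* ≥ 9.41.
Low-fitness type (on-path payoff 18.5) won't mimic when 18.5 ≥ 57.2 − 6.8·d*, i.e. d* ≥ 5.69.
Both must hold, so d* = max(5.69, 9.41) = 9.41. The mid-fitness type's constraint binds.

9.41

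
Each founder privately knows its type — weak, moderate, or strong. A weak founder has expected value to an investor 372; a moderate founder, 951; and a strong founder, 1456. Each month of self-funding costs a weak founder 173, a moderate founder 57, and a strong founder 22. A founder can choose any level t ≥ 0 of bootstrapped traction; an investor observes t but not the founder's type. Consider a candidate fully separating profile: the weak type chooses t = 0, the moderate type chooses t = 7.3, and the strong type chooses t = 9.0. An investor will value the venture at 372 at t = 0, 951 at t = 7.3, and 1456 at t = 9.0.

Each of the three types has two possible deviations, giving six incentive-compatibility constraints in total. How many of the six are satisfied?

Moderate (own payoff 951 − 57×7.3 = 534.9): to t=0 gives 372 → no gain ✓; to t=9.0 gives 1456 − 57×9.0 = 943 → profitable ✗.
Weak (own payoff 372): to t=7.3 gives 951 − 173×7.3 = -311.9 → no gain ✓; to t=9.0 gives 1456 − 173×9.0 = -101 → no gain ✓.
Strong (own payoff 1456 − 22×9.0 = 1258): to t=0 gives 372 → no gain ✓; to t=7.3 gives 951 − 22×7.3 = 790.4 → no gain ✓.
5 of the 6 constraints hold; not an equilibrium.

5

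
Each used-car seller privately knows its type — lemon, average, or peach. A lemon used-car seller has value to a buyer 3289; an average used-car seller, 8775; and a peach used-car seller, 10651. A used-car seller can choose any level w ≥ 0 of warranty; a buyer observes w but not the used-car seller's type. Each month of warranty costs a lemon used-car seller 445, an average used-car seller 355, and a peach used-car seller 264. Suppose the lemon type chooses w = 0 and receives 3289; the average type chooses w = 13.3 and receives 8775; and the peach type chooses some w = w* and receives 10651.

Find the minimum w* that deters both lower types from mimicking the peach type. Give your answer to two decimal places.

Lemon type (on-path payoff 3289) won't mimic when 3289 ≥ 10651 − 445·w*, i.e. w* ≥ 16.54.
Average type (on-path payoff 8775 − 355×13.3 = 4053.5) won't mimic when 4053.5 ≥ 10651 − 355·w*, i.e. w* ≥ 18.58.
Both must hold, so w* = max(16.54, 18.58) = 18.58. The average type's constraint binds.

18.58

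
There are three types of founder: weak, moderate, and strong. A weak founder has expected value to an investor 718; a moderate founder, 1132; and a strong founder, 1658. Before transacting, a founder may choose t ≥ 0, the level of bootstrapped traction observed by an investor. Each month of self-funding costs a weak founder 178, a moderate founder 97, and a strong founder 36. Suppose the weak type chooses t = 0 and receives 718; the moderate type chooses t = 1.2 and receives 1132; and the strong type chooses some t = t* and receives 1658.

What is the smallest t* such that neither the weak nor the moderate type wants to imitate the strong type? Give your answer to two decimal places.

6.62

Moderate type (on-path payoff 1132 − 97×1.2 = 1015.6) won't mimic when 1015.6 ≥ 1658 − 97·t*, i.e. t* ≥ 6.62.
Weak type (on-path payoff 718) won't mimic when 718 ≥ 1658 − 178·t*, i.e. t* ≥ 5.28.
Both must hold, so t* = max(5.28, 6.62) = 6.62. The moderate type's constraint binds.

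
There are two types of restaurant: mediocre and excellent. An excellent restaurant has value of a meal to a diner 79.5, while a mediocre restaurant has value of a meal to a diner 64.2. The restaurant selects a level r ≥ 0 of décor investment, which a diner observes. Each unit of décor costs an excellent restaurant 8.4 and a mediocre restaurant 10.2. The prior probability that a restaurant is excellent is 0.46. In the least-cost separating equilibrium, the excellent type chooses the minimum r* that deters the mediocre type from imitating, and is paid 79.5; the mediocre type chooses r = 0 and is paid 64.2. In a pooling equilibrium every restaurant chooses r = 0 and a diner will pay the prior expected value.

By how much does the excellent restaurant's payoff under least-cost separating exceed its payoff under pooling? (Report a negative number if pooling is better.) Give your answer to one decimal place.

-4.3

Least-cost separating signal: r* solves 64.2 = 79.5 − 10.2·r*, so r* = (79.5 − 64.2)/10.2 = 1.5.
Excellent type's separating payoff: 79.5 − 8.4 × r* = 79.5 − 8.4 × (79.5 − 64.2)/10.2 = 79.5 − 128.52/10.2 = 66.9.
Pooling payoff: 0.46 × 79.5 + 0.54 × 64.2 = 71.238.
Difference: 66.9 − 71.238 = -4.338, i.e. -4.3 to one decimal place.
The excellent type would prefer the pooling outcome.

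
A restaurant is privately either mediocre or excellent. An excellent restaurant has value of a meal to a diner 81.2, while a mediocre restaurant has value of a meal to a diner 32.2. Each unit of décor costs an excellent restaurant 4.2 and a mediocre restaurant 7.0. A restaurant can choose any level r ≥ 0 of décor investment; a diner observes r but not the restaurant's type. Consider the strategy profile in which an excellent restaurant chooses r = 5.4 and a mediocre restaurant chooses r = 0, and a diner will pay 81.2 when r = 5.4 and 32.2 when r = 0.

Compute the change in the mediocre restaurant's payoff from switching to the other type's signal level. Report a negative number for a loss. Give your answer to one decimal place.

11.2

Playing r = 0 the mediocre restaurant receives 32.2.
Deviating to r = 5.4 brings payment 81.2 at cost 7.0 × 5.4 = 37.8, netting 43.4.
Gain from deviating: 43.4 − 32.2 = 11.2.
The gain is positive, so the mediocre type's incentive-compatibility constraint is violated — this profile is not a separating equilibrium.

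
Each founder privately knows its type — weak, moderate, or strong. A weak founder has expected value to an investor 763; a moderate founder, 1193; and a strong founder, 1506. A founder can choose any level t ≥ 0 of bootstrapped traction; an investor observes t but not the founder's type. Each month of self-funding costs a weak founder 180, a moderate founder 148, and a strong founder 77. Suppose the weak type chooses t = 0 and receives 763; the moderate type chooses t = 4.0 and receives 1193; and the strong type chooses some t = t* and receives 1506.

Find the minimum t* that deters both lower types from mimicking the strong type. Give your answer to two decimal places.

Moderate type (on-path payoff 1193 − 148×4.0 = 601) won't mimic when 601 ≥ 1506 − 148·t*, i.e. t* ≥ 6.11.
Weak type (on-path payoff 763) won't mimic when 763 ≥ 1506 − 180·t*, i.e. t* ≥ 4.13.
Both must hold, so t* = max(4.13, 6.11) = 6.11. The moderate type's constraint binds.

6.11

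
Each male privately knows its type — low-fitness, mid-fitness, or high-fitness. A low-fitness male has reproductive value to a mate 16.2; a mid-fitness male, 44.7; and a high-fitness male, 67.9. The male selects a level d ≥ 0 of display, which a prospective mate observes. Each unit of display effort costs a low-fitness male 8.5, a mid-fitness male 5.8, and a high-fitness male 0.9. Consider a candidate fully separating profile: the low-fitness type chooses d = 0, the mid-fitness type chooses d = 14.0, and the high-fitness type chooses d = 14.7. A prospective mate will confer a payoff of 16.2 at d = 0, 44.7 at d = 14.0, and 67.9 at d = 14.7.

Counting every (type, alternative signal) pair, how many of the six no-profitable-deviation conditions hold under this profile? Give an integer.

4

High-fitness (own payoff 67.9 − 0.9×14.7 = 54.67): to d=0 gives 16.2 → no gain ✓; to d=14.0 gives 44.7 − 0.9×14.0 = 32.1 → no gain ✓.
Mid-fitness (own payoff 44.7 − 5.8×14.0 = -36.5): to d=0 gives 16.2 → profitable ✗; to d=14.7 gives 67.9 − 5.8×14.7 = -17.36 → profitable ✗.
Low-fitness (own payoff 16.2): to d=14.0 gives 44.7 − 8.5×14.0 = -74.3 → no gain ✓; to d=14.7 gives 67.9 − 8.5×14.7 = -57.05 → no gain ✓.
4 of the 6 constraints hold; not an equilibrium.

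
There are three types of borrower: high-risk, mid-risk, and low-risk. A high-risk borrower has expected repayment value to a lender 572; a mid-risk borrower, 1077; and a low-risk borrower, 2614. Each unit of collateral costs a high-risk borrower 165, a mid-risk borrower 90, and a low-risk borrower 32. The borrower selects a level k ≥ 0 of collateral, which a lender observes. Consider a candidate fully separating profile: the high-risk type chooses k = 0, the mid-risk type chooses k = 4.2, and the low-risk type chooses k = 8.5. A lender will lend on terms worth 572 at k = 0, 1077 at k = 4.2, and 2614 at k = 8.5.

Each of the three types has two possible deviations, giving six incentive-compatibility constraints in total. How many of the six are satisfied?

High-risk (own payoff 572): to k=4.2 gives 1077 − 165×4.2 = 384 → no gain ✓; to k=8.5 gives 2614 − 165×8.5 = 1211.5 → profitable ✗.
Low-risk (own payoff 2614 − 32×8.5 = 2342): to k=0 gives 572 → no gain ✓; to k=4.2 gives 1077 − 32×4.2 = 942.6 → no gain ✓.
Mid-risk (own payoff 1077 − 90×4.2 = 699): to k=0 gives 572 → no gain ✓; to k=8.5 gives 2614 − 90×8.5 = 1849 → profitable ✗.
4 of the 6 constraints hold; not an equilibrium.

4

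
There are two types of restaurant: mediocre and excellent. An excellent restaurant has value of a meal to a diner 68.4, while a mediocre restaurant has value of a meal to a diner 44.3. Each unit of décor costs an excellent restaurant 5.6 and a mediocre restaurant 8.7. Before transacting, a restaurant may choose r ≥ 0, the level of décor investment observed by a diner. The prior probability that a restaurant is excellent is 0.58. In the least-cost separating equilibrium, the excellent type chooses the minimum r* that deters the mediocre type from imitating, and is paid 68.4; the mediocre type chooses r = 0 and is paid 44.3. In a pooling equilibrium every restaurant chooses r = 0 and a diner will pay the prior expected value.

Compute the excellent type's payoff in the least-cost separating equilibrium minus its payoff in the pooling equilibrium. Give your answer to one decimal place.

Least-cost separating signal: r* solves 44.3 = 68.4 − 8.7·r*, so r* = (68.4 − 44.3)/8.7 ≈ 2.7701.
Excellent type's separating payoff: 68.4 − 5.6 × r* = 68.4 − 5.6 × (68.4 − 44.3)/8.7 = 68.4 − 134.96/8.7 ≈ 52.887.
Pooling payoff: 0.58 × 68.4 + 0.42 × 44.3 = 58.278.
Difference: 52.887 − 58.278 = -5.391, i.e. -5.4 to one decimal place.
The excellent type would prefer the pooling outcome.

-5.4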